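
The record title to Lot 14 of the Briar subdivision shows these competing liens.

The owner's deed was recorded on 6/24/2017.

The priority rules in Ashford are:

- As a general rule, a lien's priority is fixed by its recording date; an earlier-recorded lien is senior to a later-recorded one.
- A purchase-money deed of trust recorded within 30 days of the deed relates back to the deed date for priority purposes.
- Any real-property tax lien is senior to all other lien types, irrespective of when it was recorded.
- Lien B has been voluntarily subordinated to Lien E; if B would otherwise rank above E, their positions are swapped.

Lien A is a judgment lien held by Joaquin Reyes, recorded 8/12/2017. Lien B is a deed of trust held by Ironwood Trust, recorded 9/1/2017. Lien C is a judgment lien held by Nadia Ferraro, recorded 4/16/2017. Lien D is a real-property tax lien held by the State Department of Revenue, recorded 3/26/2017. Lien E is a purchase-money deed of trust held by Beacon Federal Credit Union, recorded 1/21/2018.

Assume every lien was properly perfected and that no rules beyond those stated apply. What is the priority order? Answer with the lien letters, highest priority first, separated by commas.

Effective dates: E was recorded 211 days after the deed, outside the 30-day window, so it keeps its recording date.
D is a real-property tax lien, so it outranks all other liens regardless of date.
Among the remaining liens, by effective date: C (4/16/2017), A (8/12/2017), B (9/1/2017), E (1/21/2018).
Because B would otherwise rank above E, the subordination swaps them.

D, C, A, E, B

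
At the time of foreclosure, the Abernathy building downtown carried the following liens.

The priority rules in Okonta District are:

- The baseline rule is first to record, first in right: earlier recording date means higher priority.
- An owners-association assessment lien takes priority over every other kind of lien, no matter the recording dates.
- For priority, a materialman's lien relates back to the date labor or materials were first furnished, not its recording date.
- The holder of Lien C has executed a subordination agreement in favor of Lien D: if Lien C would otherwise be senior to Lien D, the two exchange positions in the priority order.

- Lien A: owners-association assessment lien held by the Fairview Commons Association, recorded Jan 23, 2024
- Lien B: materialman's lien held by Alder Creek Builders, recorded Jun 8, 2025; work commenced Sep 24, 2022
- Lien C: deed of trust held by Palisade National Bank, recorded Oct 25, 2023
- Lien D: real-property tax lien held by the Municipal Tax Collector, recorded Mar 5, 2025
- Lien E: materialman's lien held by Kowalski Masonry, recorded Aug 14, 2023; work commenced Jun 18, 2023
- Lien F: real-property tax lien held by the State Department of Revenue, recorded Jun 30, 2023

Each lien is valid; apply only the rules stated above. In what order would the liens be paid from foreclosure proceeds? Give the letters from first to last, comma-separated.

Adjusting effective dates: B is treated as recorded Sep 24, 2022, the work-commencement date; E relates back to Jun 18, 2023 (work commenced).
A is an owners-association assessment lien, so it outranks all other liens regardless of date.
The other liens, earliest effective date first: B (Sep 24, 2022), E (Jun 18, 2023), F (Jun 30, 2023), C (Oct 25, 2023), D (Mar 5, 2025).
The subordination applies — C was senior to D — so C and D swap.

A, B, E, F, D, C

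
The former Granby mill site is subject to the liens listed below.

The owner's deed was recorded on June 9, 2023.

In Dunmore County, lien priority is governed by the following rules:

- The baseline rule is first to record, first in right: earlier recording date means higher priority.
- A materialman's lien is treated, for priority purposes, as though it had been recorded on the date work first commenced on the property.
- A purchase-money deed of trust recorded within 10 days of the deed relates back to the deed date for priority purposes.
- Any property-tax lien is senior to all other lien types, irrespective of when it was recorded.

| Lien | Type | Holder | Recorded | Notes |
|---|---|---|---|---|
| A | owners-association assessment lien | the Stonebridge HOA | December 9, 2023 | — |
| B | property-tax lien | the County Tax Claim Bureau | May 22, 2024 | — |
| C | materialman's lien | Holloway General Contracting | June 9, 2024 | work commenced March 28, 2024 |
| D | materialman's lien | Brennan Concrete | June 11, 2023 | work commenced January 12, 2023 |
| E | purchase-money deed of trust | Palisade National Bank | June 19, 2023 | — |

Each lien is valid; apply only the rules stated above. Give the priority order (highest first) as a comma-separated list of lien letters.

B, D, E, A, C

Effective dates: C relates back to March 28, 2024 (work commenced); D relates back to January 12, 2023 (work commenced); E's effective date is the deed date, June 9, 2023.
B, as a property-tax lien, has superpriority and ranks first.
Ordering the rest by effective date: D (January 12, 2023), E (June 9, 2023), A (December 9, 2023), C (March 28, 2024).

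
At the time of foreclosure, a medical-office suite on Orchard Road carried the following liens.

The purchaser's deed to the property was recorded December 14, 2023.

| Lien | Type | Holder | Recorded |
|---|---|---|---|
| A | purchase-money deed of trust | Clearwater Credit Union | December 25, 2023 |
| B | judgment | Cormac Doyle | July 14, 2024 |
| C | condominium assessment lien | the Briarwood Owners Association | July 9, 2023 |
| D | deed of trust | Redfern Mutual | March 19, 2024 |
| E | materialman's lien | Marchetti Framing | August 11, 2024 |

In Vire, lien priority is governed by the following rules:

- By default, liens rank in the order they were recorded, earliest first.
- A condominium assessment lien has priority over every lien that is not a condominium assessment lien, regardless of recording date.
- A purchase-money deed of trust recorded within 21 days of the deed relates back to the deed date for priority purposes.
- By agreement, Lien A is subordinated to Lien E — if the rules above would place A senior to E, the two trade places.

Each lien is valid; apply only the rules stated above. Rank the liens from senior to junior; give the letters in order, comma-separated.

Adjusting effective dates: A's effective date is the deed date, December 14, 2023.
C is a condominium assessment lien, so it outranks all other liens regardless of date.
Among the remaining liens, by effective date: A (December 14, 2023), D (March 19, 2024), B (July 14, 2024), E (August 11, 2024).
The subordination applies — A was senior to E — so A and E swap.

C, E, D, B, A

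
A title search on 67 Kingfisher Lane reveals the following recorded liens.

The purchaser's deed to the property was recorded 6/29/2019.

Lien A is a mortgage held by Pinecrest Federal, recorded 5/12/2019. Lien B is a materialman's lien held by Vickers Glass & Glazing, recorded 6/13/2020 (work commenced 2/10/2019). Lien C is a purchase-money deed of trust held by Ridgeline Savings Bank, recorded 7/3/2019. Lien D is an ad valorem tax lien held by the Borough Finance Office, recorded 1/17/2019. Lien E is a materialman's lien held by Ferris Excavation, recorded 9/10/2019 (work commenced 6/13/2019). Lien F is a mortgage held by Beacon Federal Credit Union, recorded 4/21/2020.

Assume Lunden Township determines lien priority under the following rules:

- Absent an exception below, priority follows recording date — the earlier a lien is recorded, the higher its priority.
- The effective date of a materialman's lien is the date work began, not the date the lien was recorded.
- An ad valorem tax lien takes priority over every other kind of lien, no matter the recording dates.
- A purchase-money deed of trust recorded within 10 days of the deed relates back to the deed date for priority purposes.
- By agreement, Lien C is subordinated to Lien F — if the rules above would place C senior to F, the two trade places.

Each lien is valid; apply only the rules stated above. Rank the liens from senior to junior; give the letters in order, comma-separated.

D, B, A, E, F, C

Effective dates: B relates back to 2/10/2019 (work commenced); C relates back to the deed date 6/29/2019; E is treated as recorded 6/13/2019, the work-commencement date.
D is an ad valorem tax lien, so it outranks all other liens regardless of date.
Remaining liens by effective date: B (2/10/2019), A (5/12/2019), E (6/13/2019), C (6/29/2019), F (4/21/2020).
C would otherwise be senior to F, so under the subordination agreement C and F exchange positions.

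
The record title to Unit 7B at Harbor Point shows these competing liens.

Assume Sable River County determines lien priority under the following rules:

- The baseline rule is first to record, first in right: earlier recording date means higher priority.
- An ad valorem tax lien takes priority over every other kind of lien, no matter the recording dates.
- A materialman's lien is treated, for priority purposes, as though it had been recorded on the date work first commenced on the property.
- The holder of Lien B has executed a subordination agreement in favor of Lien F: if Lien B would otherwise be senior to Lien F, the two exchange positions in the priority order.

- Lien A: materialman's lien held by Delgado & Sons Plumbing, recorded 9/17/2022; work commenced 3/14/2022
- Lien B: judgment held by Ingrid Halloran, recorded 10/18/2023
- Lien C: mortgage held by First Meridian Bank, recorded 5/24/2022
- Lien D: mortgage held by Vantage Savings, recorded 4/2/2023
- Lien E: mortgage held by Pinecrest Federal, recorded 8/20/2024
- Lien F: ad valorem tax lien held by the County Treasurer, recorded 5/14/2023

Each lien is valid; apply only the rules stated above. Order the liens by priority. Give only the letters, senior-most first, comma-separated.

F, A, C, D, B, E

Adjusting effective dates: A is treated as recorded 3/14/2022, the work-commencement date.
F, as an ad valorem tax lien, has superpriority and ranks first.
Ordering the rest by effective date: A (3/14/2022), C (5/24/2022), D (4/2/2023), B (10/18/2023), E (8/20/2024).
B is already junior to F, so the subordination agreement changes nothing.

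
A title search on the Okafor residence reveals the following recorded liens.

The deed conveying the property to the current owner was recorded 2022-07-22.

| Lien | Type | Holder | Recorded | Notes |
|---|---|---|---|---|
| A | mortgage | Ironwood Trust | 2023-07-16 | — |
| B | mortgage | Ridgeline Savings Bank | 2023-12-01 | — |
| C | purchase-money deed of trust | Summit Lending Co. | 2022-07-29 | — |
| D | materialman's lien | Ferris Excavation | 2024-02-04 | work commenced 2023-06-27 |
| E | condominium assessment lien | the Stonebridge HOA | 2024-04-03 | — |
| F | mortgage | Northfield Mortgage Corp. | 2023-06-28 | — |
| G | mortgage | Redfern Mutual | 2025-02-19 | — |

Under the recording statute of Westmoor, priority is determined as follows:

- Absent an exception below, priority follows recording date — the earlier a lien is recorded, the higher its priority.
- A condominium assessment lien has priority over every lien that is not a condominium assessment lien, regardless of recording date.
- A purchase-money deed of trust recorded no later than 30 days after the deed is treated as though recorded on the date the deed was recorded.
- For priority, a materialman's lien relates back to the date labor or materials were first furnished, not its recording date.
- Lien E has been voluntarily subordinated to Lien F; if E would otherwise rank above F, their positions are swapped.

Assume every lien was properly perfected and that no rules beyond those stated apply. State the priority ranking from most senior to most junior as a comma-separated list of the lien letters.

F, C, D, E, A, B, G

Effective dates after the stated exceptions: C relates back to the deed date 2022-07-22; D relates back to 2023-06-27 (work commenced).
E, as a condominium assessment lien, has superpriority and ranks first.
Ordering the rest by effective date: C (2022-07-22), D (2023-06-27), F (2023-06-28), A (2023-07-16), B (2023-12-01), G (2025-02-19).
E is senior to F before the subordination, so the two trade places.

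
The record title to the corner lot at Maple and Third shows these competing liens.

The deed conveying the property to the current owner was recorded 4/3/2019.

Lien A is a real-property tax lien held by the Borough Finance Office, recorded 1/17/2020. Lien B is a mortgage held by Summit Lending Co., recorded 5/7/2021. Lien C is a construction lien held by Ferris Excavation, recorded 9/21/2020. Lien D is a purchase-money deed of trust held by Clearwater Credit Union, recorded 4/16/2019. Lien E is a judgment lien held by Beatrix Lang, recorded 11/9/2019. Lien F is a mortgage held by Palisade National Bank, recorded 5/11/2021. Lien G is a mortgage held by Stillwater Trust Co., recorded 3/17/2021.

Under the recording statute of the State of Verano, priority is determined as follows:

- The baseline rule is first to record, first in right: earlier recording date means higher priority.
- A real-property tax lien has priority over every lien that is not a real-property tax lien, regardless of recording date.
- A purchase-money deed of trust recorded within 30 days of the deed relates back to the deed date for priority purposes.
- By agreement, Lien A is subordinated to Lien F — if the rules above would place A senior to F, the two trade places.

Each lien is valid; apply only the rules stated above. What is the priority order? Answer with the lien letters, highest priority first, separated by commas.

F, D, E, C, G, B, A

First, effective dates: D was recorded within the 30-day window, so its effective date is the deed date 4/3/2019.
As a real-property tax lien, A is senior to every other lien.
Remaining liens by effective date: D (4/3/2019), E (11/9/2019), C (9/21/2020), G (3/17/2021), B (5/7/2021), F (5/11/2021).
The subordination applies — A was senior to F — so A and F swap.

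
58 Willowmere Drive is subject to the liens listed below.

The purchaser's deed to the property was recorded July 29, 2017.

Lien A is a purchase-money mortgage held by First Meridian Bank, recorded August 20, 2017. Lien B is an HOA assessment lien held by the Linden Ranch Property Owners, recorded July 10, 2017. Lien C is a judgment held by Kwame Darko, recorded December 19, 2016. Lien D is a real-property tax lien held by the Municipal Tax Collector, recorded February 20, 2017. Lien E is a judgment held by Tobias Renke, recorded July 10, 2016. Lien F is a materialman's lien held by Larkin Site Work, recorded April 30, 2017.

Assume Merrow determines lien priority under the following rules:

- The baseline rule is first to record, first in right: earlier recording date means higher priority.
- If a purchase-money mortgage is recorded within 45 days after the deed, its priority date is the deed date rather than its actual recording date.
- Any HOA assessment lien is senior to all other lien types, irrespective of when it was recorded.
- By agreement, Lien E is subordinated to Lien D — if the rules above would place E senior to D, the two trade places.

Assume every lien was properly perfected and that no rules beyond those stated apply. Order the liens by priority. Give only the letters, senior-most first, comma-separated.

Effective dates: A's effective date is the deed date, July 29, 2017.
As an HOA assessment lien, B is senior to every other lien.
Ordering the rest by effective date: E (July 10, 2016), C (December 19, 2016), D (February 20, 2017), F (April 30, 2017), A (July 29, 2017).
Because E would otherwise rank above D, the subordination swaps them.

B, D, C, E, F, A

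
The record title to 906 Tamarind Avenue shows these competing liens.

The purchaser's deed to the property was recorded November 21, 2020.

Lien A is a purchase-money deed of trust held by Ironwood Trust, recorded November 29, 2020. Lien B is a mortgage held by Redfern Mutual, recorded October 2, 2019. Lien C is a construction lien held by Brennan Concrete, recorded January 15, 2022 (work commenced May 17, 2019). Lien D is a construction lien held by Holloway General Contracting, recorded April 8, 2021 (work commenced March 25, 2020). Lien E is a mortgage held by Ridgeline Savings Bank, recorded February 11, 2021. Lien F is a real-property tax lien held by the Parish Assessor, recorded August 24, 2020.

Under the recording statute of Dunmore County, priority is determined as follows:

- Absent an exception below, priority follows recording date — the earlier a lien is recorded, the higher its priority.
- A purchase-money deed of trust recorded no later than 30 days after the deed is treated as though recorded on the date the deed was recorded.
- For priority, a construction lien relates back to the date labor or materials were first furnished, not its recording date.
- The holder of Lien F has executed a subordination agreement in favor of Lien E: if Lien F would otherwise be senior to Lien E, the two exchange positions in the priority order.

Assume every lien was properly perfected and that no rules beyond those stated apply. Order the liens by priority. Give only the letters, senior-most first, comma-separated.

C, B, D, E, A, F

Effective dates after the stated exceptions: A relates back to the deed date November 21, 2020; C relates back to May 17, 2019 (work commenced); D's effective date is March 25, 2020, when work began.
Sorted by effective date: C (May 17, 2019), B (October 2, 2019), D (March 25, 2020), F (August 24, 2020), A (November 21, 2020), E (February 11, 2021).
F would otherwise be senior to E, so under the subordination agreement F and E exchange positions.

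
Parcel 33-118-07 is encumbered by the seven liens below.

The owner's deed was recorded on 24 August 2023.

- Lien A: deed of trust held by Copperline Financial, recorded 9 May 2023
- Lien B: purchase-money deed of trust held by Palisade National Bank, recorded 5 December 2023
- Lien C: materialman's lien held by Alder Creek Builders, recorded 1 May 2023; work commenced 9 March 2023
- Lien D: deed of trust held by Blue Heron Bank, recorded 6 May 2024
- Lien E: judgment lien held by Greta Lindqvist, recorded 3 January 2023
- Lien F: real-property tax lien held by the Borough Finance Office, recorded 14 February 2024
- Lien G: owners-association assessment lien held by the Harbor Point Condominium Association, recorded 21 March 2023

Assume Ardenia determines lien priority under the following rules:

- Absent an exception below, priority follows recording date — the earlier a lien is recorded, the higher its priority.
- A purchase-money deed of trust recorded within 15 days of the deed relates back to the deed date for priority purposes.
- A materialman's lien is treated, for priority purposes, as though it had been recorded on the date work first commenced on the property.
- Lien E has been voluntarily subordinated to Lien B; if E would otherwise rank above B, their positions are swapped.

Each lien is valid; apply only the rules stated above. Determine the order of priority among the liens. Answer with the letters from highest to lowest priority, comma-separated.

B, C, G, A, E, F, D

Effective dates: B was recorded 103 days after the deed — beyond 15 days — so no relation-back applies; C is treated as recorded 9 March 2023, the work-commencement date.
By effective date: E (3 January 2023), C (9 March 2023), G (21 March 2023), A (9 May 2023), B (5 December 2023), F (14 February 2024), D (6 May 2024).
Because E would otherwise rank above B, the subordination swaps them.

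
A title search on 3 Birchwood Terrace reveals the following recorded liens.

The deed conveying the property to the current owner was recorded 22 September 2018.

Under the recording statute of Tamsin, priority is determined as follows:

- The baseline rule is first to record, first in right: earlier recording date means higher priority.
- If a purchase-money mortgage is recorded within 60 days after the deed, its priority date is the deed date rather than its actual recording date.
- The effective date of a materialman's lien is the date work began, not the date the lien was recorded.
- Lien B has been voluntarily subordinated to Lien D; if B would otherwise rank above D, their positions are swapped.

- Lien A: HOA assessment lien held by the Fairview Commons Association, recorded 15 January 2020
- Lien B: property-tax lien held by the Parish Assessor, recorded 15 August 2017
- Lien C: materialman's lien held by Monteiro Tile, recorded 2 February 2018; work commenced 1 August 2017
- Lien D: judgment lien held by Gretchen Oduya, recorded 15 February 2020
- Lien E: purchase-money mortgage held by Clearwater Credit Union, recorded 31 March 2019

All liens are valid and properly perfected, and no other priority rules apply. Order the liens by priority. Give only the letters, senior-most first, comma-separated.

Effective dates: C's effective date is 1 August 2017, when work began; E missed the 60-day window (190 days after the deed), so its recording date stands.
Sorted by effective date: C (1 August 2017), B (15 August 2017), E (31 March 2019), A (15 January 2020), D (15 February 2020).
B is senior to D before the subordination, so the two trade places.

C, D, E, A, B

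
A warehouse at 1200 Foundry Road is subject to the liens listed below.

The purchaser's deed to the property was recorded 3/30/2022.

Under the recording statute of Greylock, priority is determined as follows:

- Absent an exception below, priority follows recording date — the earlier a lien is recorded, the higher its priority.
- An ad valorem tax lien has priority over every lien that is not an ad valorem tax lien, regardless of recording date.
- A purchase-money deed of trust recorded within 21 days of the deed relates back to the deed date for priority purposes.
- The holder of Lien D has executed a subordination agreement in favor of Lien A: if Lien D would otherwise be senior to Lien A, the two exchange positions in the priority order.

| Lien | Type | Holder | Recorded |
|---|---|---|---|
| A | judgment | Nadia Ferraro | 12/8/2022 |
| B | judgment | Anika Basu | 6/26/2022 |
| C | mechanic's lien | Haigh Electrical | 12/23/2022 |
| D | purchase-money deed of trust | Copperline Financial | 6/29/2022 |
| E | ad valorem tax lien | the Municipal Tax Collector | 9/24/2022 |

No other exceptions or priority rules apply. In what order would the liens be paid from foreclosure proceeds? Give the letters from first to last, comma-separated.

Adjusting effective dates: D was recorded 91 days after the deed — beyond 21 days — so no relation-back applies.
As an ad valorem tax lien, E is senior to every other lien.
Ordering the rest by effective date: B (6/26/2022), D (6/29/2022), A (12/8/2022), C (12/23/2022).
D is senior to A before the subordination, so the two trade places.

E, B, A, D, C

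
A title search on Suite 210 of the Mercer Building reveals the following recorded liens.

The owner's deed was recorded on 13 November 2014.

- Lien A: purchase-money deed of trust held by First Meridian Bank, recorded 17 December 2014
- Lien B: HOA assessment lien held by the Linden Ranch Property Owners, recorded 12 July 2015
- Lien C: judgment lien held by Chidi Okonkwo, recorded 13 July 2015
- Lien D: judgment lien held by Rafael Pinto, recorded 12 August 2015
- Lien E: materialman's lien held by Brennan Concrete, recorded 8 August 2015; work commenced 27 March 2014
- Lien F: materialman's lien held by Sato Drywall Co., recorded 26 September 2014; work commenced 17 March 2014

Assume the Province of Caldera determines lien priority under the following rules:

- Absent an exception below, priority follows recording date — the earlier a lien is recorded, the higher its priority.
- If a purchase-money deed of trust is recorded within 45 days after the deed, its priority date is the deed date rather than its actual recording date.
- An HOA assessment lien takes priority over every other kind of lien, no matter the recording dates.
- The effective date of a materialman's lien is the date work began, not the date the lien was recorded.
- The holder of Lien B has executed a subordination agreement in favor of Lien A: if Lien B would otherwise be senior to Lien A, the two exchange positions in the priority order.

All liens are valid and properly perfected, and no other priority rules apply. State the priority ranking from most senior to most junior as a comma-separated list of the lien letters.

A, F, E, B, C, D

Effective dates after the stated exceptions: A's effective date is the deed date, 13 November 2014; E's effective date is 27 March 2014, when work began; F is treated as recorded 17 March 2014, the work-commencement date.
B is an HOA assessment lien and takes priority over every other lien.
Ordering the rest by effective date: F (17 March 2014), E (27 March 2014), A (13 November 2014), C (13 July 2015), D (12 August 2015).
B is senior to A before the subordination, so the two trade places.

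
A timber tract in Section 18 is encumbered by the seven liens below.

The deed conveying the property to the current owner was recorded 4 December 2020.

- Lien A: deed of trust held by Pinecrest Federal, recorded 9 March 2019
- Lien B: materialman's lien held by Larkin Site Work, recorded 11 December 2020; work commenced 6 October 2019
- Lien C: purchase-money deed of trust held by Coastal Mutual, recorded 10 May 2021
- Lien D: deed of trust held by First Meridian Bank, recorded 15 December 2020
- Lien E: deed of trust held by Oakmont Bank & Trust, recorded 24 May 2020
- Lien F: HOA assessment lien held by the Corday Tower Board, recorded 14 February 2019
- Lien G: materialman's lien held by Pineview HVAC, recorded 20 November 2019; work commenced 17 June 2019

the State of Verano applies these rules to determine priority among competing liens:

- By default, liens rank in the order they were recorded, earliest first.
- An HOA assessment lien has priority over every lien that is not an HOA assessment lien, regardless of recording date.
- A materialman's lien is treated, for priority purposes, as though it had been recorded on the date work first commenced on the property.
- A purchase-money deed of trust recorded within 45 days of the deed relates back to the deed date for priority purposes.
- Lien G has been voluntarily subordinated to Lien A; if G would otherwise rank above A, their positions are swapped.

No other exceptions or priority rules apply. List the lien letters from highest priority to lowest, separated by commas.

F, A, G, B, E, D, C

Effective dates: B is treated as recorded 6 October 2019, the work-commencement date; C was recorded 157 days after the deed — beyond 45 days — so no relation-back applies; G's effective date is 17 June 2019, when work began.
F, as an HOA assessment lien, has superpriority and ranks first.
Among the remaining liens, by effective date: A (9 March 2019), G (17 June 2019), B (6 October 2019), E (24 May 2020), D (15 December 2020), C (10 May 2021).
G already ranks below A; the subordination has no effect.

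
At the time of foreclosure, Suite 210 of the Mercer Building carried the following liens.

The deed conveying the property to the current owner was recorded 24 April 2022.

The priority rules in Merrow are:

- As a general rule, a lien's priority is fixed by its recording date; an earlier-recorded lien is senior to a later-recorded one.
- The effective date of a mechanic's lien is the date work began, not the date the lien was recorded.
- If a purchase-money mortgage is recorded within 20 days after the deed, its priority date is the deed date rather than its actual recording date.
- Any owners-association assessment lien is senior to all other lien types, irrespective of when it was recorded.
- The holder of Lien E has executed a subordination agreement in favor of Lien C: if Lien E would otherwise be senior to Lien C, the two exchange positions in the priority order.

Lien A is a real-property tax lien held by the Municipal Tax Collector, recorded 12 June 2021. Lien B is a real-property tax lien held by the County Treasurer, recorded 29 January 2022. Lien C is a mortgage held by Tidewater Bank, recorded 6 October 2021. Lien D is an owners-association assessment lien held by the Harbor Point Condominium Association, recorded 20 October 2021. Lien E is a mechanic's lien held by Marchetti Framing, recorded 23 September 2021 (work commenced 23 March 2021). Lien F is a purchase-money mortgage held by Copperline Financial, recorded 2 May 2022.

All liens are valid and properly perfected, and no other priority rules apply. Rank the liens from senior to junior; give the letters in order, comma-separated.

D, C, A, E, B, F

Effective dates after the stated exceptions: E's effective date is 23 March 2021, when work began; F's effective date is the deed date, 24 April 2022.
D is an owners-association assessment lien, so it outranks all other liens regardless of date.
Remaining liens by effective date: E (23 March 2021), A (12 June 2021), C (6 October 2021), B (29 January 2022), F (24 April 2022).
E would otherwise be senior to C, so under the subordination agreement E and C exchange positions.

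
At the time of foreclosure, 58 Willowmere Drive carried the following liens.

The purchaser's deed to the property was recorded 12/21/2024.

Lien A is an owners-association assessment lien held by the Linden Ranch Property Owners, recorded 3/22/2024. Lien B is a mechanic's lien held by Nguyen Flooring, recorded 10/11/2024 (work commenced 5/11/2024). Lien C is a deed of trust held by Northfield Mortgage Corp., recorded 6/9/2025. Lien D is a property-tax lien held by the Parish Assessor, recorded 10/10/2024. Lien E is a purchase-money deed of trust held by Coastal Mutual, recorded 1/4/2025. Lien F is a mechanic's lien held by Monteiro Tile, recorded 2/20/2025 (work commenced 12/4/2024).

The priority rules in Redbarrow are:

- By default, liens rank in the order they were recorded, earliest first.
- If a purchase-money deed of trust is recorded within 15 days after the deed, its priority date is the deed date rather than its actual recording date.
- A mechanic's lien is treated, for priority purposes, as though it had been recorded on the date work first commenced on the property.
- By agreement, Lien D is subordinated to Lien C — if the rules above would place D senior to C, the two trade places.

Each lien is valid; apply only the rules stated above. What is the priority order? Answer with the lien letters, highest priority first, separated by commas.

First, effective dates: B's effective date is 5/11/2024, when work began; E relates back to the deed date 12/21/2024; F relates back to 12/4/2024 (work commenced).
By effective date, earliest first: A (3/22/2024), B (5/11/2024), D (10/10/2024), F (12/4/2024), E (12/21/2024), C (6/9/2025).
Because D would otherwise rank above C, the subordination swaps them.

A, B, C, F, E, D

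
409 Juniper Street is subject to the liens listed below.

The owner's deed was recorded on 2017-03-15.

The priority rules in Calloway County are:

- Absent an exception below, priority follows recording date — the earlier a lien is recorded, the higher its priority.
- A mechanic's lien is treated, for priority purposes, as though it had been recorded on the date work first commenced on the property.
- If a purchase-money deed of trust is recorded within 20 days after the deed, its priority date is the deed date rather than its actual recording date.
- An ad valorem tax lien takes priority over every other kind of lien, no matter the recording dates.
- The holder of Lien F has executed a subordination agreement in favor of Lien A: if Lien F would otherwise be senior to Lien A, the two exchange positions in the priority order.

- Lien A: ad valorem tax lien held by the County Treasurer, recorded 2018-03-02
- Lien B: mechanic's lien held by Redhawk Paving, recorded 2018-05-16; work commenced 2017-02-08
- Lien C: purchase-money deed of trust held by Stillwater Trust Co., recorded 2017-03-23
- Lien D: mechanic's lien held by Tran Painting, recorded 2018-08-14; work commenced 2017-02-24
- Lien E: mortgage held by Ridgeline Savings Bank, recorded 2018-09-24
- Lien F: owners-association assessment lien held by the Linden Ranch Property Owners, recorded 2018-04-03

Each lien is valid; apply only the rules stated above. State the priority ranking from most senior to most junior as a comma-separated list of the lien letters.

A, B, D, C, F, E

Effective dates: B relates back to 2017-02-08 (work commenced); C was recorded within the 20-day window, so its effective date is the deed date 2017-03-15; D's effective date is 2017-02-24, when work began.
A, as an ad valorem tax lien, has superpriority and ranks first.
The other liens, earliest effective date first: B (2017-02-08), D (2017-02-24), C (2017-03-15), F (2018-04-03), E (2018-09-24).
F is already junior to A, so the subordination agreement changes nothing.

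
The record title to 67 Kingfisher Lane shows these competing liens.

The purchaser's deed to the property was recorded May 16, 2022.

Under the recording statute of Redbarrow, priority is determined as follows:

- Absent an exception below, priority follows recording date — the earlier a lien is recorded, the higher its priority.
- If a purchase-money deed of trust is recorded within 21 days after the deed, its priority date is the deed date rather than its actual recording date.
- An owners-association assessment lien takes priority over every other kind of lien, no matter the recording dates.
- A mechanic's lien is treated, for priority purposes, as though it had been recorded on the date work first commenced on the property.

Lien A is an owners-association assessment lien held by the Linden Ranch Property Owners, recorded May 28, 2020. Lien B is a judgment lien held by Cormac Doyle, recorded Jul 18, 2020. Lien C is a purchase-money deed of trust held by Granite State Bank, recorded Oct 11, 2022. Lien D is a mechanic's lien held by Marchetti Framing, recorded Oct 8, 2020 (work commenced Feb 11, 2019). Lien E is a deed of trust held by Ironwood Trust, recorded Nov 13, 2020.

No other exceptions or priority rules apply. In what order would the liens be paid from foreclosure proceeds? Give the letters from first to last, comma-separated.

A, D, B, E, C

Effective dates: C was recorded 148 days after the deed, outside the 21-day window, so it keeps its recording date; D's effective date is Feb 11, 2019, when work began.
As an owners-association assessment lien, A is senior to every other lien.
Remaining liens by effective date: D (Feb 11, 2019), B (Jul 18, 2020), E (Nov 13, 2020), C (Oct 11, 2022).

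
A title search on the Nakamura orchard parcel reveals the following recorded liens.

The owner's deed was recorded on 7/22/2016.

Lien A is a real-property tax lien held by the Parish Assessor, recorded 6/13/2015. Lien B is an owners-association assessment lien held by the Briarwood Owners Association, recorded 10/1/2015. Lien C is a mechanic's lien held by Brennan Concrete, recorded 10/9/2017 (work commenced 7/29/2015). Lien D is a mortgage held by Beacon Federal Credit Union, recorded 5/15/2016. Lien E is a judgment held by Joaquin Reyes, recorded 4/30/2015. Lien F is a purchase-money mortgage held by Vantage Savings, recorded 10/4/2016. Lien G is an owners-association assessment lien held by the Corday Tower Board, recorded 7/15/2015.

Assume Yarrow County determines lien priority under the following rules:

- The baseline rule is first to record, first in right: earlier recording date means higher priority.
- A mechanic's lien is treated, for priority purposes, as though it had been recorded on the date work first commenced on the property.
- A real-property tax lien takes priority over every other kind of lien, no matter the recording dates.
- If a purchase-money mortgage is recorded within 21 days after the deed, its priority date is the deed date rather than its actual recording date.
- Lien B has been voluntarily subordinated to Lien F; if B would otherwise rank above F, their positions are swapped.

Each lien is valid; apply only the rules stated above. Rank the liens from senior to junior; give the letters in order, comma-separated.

A, E, G, C, F, D, B

Effective dates: C's effective date is 7/29/2015, when work began; F was recorded 74 days after the deed, outside the 21-day window, so it keeps its recording date.
A is a real-property tax lien, so it outranks all other liens regardless of date.
Among the remaining liens, by effective date: E (4/30/2015), G (7/15/2015), C (7/29/2015), B (10/1/2015), D (5/15/2016), F (10/4/2016).
B would otherwise be senior to F, so under the subordination agreement B and F exchange positions.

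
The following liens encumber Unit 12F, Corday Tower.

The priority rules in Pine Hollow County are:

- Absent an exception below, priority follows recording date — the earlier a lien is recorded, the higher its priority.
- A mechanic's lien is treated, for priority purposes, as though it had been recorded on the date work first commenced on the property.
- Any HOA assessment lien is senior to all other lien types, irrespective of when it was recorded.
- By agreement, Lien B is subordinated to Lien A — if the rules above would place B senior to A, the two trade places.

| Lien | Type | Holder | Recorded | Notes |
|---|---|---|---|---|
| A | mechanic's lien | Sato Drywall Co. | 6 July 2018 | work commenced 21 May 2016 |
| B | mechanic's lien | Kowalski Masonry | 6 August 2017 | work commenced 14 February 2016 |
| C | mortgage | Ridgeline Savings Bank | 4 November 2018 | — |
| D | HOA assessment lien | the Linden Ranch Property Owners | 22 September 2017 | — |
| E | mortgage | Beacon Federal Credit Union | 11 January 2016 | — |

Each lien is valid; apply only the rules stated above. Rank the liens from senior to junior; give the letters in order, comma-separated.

D, E, A, B, C

Adjusting effective dates: A relates back to 21 May 2016 (work commenced); B relates back to 14 February 2016 (work commenced).
As an HOA assessment lien, D is senior to every other lien.
Remaining liens by effective date: E (11 January 2016), B (14 February 2016), A (21 May 2016), C (4 November 2018).
Because B would otherwise rank above A, the subordination swaps them.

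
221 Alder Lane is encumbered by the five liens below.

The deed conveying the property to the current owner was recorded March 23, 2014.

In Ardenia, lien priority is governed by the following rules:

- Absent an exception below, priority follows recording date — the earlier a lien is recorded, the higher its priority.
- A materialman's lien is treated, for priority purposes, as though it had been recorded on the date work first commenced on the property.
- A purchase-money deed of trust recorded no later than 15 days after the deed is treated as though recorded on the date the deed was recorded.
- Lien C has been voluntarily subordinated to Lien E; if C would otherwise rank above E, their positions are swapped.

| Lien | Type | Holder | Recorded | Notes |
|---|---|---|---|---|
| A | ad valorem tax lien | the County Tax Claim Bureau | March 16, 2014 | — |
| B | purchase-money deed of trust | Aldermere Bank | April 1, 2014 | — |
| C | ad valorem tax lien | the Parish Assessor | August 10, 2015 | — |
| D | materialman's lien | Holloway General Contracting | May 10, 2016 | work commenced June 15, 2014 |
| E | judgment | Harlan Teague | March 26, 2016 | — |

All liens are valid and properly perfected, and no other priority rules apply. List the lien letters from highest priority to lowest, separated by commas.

A, B, D, E, C

Adjusting effective dates: B was recorded within the 15-day window, so its effective date is the deed date March 23, 2014; D is treated as recorded June 15, 2014, the work-commencement date.
Sorted by effective date: A (March 16, 2014), B (March 23, 2014), D (June 15, 2014), C (August 10, 2015), E (March 26, 2016).
C would otherwise be senior to E, so under the subordination agreement C and E exchange positions.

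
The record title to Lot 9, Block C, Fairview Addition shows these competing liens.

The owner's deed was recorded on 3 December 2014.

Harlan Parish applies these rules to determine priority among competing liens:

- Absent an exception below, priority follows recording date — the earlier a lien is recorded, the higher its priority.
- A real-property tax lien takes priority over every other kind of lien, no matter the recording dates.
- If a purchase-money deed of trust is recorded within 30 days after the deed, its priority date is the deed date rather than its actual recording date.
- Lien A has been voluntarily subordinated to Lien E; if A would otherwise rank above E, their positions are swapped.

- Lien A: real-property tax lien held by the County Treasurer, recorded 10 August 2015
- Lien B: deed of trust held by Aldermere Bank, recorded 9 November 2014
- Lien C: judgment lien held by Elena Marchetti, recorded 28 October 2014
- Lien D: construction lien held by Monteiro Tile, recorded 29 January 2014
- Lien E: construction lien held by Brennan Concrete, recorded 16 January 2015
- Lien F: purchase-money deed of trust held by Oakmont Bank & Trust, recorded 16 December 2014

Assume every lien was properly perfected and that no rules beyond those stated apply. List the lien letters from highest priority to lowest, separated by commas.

First, effective dates: F relates back to the deed date 3 December 2014.
As a real-property tax lien, A is senior to every other lien.
Ordering the rest by effective date: D (29 January 2014), C (28 October 2014), B (9 November 2014), F (3 December 2014), E (16 January 2015).
A would otherwise be senior to E, so under the subordination agreement A and E exchange positions.

E, D, C, B, F, A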